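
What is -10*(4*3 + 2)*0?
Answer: 0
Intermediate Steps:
-10*(4*3 + 2)*0 = -10*(12 + 2)*0 = -10*14*0 = -140*0 = 0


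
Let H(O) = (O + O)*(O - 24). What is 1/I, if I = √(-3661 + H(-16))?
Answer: -I*√2381/2381 ≈ -0.020494*I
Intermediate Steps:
H(O) = 2*O*(-24 + O) (H(O) = (2*O)*(-24 + O) = 2*O*(-24 + O))
I = I*√2381 (I = √(-3661 + 2*(-16)*(-24 - 16)) = √(-3661 + 2*(-16)*(-40)) = √(-3661 + 1280) = √(-2381) = I*√2381 ≈ 48.795*I)
1/I = 1/(I*√2381) = -I*√2381/2381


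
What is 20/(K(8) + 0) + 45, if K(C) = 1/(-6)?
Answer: -75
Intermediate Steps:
K(C) = -1/6
20/(K(8) + 0) + 45 = 20/(-1/6 + 0) + 45 = 20/(-1/6) + 45 = 20*(-6) + 45 = -120 + 45 = -75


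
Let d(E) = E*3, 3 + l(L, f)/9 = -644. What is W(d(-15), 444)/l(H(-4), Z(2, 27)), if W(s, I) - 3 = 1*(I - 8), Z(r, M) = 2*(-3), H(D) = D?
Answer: -439/5823 ≈ -0.075391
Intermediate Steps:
Z(r, M) = -6
l(L, f) = -5823 (l(L, f) = -27 + 9*(-644) = -27 - 5796 = -5823)
d(E) = 3*E
W(s, I) = -5 + I (W(s, I) = 3 + 1*(I - 8) = 3 + 1*(-8 + I) = 3 + (-8 + I) = -5 + I)
W(d(-15), 444)/l(H(-4), Z(2, 27)) = (-5 + 444)/(-5823) = 439*(-1/5823) = -439/5823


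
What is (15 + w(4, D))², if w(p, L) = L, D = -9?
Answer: 36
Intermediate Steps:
(15 + w(4, D))² = (15 - 9)² = 6² = 36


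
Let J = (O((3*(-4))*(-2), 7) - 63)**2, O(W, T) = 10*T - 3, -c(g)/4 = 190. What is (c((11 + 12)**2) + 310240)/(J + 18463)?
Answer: 309480/18479 ≈ 16.748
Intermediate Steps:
c(g) = -760 (c(g) = -4*190 = -760)
O(W, T) = -3 + 10*T
J = 16 (J = ((-3 + 10*7) - 63)**2 = ((-3 + 70) - 63)**2 = (67 - 63)**2 = 4**2 = 16)
(c((11 + 12)**2) + 310240)/(J + 18463) = (-760 + 310240)/(16 + 18463) = 309480/18479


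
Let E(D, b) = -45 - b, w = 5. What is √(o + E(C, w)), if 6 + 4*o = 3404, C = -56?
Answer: √3198/2 ≈ 28.275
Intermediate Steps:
o = 1699/2 (o = -3/2 + (¼)*3404 = -3/2 + 851 = 1699/2 ≈ 849.50)
√(o + E(C, w)) = √(1699/2 + (-45 - 1*5)) = √(1699/2 + (-45 - 5)) = √(1699/2 - 50) = √(1599/2) = √3198/2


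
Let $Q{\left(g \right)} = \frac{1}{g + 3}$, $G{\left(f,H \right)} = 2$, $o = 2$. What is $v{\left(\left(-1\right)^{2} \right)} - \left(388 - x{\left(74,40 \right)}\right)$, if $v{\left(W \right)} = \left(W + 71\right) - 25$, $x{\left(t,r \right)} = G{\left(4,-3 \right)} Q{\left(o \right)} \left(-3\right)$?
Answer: $- \frac{1711}{5} \approx -342.2$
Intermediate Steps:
$Q{\left(g \right)} = \frac{1}{3 + g}$
$x{\left(t,r \right)} = - \frac{6}{5}$ ($x{\left(t,r \right)} = \frac{2}{3 + 2} \left(-3\right) = \frac{2}{5} \left(-3\right) = - \frac{6}{5}$)
$v{\left(W \right)} = 46 + W$ ($v{\left(W \right)} = \left(71 + W\right) - 25 = 46 + W$)
$v{\left(\left(-1\right)^{2} \right)} - \left(388 - x{\left(74,40 \right)}\right) = \left(46 + \left(-1\right)^{2}\right) - \left(388 - - \frac{6}{5}\right) = \left(46 + 1\right) - \left(388 + \frac{6}{5}\right) = 47 - \frac{1946}{5} = - \frac{1711}{5}$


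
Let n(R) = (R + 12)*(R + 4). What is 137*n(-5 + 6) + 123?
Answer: 9028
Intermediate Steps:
n(R) = (4 + R)*(12 + R) (n(R) = (12 + R)*(4 + R) = (4 + R)*(12 + R))
137*n(-5 + 6) + 123 = 137*(48 + (-5 + 6)**2 + 16*(-5 + 6)) + 123 = 137*(48 + 1**2 + 16*1) + 123 = 137*(48 + 1 + 16) + 123 = 137*65 + 123 = 8905 + 123 = 9028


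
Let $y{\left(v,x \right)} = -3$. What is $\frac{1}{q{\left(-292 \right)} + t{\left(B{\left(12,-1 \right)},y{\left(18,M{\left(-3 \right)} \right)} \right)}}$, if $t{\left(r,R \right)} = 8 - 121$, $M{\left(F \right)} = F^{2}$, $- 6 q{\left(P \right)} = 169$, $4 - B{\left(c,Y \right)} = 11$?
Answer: $- \frac{6}{847} \approx -0.0070838$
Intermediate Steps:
$B{\left(c,Y \right)} = -7$ ($B{\left(c,Y \right)} = 4 - 11 = -7$)
$q{\left(P \right)} = - \frac{169}{6}$ ($q{\left(P \right)} = \left(- \frac{1}{6}\right) 169 = - \frac{169}{6}$)
$t{\left(r,R \right)} = -113$
$\frac{1}{q{\left(-292 \right)} + t{\left(B{\left(12,-1 \right)},y{\left(18,M{\left(-3 \right)} \right)} \right)}} = \frac{1}{- \frac{169}{6} - 113} = \frac{1}{- \frac{847}{6}} = - \frac{6}{847}$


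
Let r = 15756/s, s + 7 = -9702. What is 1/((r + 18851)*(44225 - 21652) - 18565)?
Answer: 9709/4130872947934 ≈ 2.3504e-9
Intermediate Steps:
s = -9709 (s = -7 - 9702 = -9709)
r = -15756/9709 (r = 15756/(-9709) = 15756*(-1/9709) = -15756/9709 ≈ -1.6228)
1/((r + 18851)*(44225 - 21652) - 18565) = 1/((-15756/9709 + 18851)*(44225 - 21652) - 18565) = 1/((183008603/9709)*22573 - 18565) = 1/(4131053195519/9709 - 18565) = 1/(4130872947934/9709) = 9709/4130872947934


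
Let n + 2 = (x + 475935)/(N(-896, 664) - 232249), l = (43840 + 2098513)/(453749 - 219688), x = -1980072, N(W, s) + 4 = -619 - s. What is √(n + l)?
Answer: 3*√70514789600648299433/6832708712 ≈ 3.6870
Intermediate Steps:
N(W, s) = -623 - s (N(W, s) = -4 + (-619 - s) = -623 - s)
l = 2142353/234061 ≈ 9.1530
n = 1037065/233536 (n = -2 + (-1980072 + 475935)/((-623 - 1*664) - 232249) = -2 - 1504137/((-623 - 664) - 232249) = -2 - 1504137/(-1287 - 232249) = -2 - 1504137/(-233536) = -2 - 1504137*(-1/233536) = -2 + 1504137/233536 = 1037065/233536 ≈ 4.4407)
√(n + l) = √(1037065/233536 + 2142353/234061) = √(743053021173/54661669696) = 3*√70514789600648299433/6832708712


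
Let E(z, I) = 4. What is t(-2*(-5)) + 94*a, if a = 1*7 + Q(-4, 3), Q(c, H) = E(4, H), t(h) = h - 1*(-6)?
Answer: 1050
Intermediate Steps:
t(h) = 6 + h (t(h) = h + 6 = 6 + h)
Q(c, H) = 4
a = 11 (a = 1*7 + 4 = 7 + 4 = 11)
t(-2*(-5)) + 94*a = (6 - 2*(-5)) + 94*11 = (6 + 10) + 1034 = 16 + 1034 = 1050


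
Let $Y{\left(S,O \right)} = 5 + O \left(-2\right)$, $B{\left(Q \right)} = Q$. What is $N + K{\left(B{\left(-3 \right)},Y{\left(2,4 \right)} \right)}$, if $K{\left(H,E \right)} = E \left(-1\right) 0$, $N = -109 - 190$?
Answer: $-299$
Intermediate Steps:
$N = -299$
$Y{\left(S,O \right)} = 5 - 2 O$
$K{\left(H,E \right)} = 0$ ($K{\left(H,E \right)} = - E 0 = 0$)
$N + K{\left(B{\left(-3 \right)},Y{\left(2,4 \right)} \right)} = -299 + 0 = -299$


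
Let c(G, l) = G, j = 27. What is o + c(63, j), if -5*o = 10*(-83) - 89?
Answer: 1234/5 ≈ 246.80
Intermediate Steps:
o = 919/5 (o = -(10*(-83) - 89)/5 = -(-830 - 89)/5 = -1/5*(-919) = 919/5 ≈ 183.80)
o + c(63, j) = 919/5 + 63 = 1234/5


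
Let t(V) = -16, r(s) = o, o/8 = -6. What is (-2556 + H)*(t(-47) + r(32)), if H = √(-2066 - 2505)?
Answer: 163584 - 64*I*√4571 ≈ 1.6358e+5 - 4327.0*I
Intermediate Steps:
o = -48 (o = 8*(-6) = -48)
r(s) = -48
H = I*√4571 (H = √(-4571) = I*√4571 ≈ 67.609*I)
(-2556 + H)*(t(-47) + r(32)) = (-2556 + I*√4571)*(-16 - 48) = (-2556 + I*√4571)*(-64) = 163584 - 64*I*√4571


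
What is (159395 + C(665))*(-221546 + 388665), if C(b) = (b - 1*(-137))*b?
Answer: 115767509275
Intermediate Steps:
C(b) = b*(137 + b) (C(b) = (b + 137)*b = (137 + b)*b = b*(137 + b))
(159395 + C(665))*(-221546 + 388665) = (159395 + 665*(137 + 665))*(-221546 + 388665) = (159395 + 665*802)*167119 = (159395 + 533330)*167119 = 692725*167119 = 115767509275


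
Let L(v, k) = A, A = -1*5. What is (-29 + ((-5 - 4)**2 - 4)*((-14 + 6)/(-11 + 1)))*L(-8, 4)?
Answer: -163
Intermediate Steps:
A = -5
L(v, k) = -5
(-29 + ((-5 - 4)**2 - 4)*((-14 + 6)/(-11 + 1)))*L(-8, 4) = (-29 + ((-5 - 4)**2 - 4)*((-14 + 6)/(-11 + 1)))*(-5) = (-29 + ((-9)**2 - 4)*(-8/(-10)))*(-5) = (-29 + (81 - 4)*(-8*(-1/10)))*(-5) = (-29 + 77*(4/5))*(-5) = (-29 + 308/5)*(-5) = (163/5)*(-5) = -163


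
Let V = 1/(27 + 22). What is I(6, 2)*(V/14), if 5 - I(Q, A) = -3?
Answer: 4/343 ≈ 0.011662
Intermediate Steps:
I(Q, A) = 8 (I(Q, A) = 5 - 1*(-3) = 5 + 3 = 8)
V = 1/49 ≈ 0.020408
I(6, 2)*(V/14) = 8*((1/49)/14) = 8*((1/49)*(1/14)) = 8*(1/686) = 4/343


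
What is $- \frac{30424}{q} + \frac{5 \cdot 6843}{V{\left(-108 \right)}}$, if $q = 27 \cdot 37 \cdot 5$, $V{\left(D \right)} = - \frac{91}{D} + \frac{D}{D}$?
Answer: $\frac{18451569524}{994005} \approx 18563.0$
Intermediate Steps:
$V{\left(D \right)} = 1 - \frac{91}{D}$ ($V{\left(D \right)} = - \frac{91}{D} + 1 = 1 - \frac{91}{D}$)
$q = 4995$ ($q = 999 \cdot 5 = 4995$)
$- \frac{30424}{q} + \frac{5 \cdot 6843}{V{\left(-108 \right)}} = - \frac{30424}{4995} + \frac{5 \cdot 6843}{\frac{1}{-108} \left(-91 - 108\right)} = \left(-30424\right) \frac{1}{4995} + \frac{34215}{\left(- \frac{1}{108}\right) \left(-199\right)} = - \frac{30424}{4995} + \frac{34215}{\frac{199}{108}} = - \frac{30424}{4995} + 34215 \cdot \frac{108}{199} = - \frac{30424}{4995} + \frac{3695220}{199} = \frac{18451569524}{994005}$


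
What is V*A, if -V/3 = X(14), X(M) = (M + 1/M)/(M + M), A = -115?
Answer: 67965/392 ≈ 173.38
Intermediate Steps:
X(M) = (M + 1/M)/(2*M) (X(M) = (M + 1/M)/((2*M)) = (M + 1/M)*(1/(2*M)) = (M + 1/M)/(2*M))
V = -591/392 (V = -3*(1 + 14²)/(2*14²) = -3*(1 + 196)/(2*196) = -3*197/(2*196) = -3*197/392 = -591/392 ≈ -1.5077)
V*A = -591/392*(-115) = 67965/392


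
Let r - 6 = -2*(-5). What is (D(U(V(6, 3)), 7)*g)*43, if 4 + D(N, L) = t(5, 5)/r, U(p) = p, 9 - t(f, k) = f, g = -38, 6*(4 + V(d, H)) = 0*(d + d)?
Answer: 12255/2 ≈ 6127.5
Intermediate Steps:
V(d, H) = -4 (V(d, H) = -4 + (0*(d + d))/6 = -4 + (0*(2*d))/6 = -4 + (1/6)*0 = -4 + 0 = -4)
t(f, k) = 9 - f
r = 16 (r = 6 - 2*(-5) = 6 + 10 = 16)
D(N, L) = -15/4 (D(N, L) = -4 + (9 - 1*5)/16 = -4 + (9 - 5)*(1/16) = -4 + 4*(1/16) = -4 + 1/4 = -15/4)
(D(U(V(6, 3)), 7)*g)*43 = -15/4*(-38)*43 = (285/2)*43 = 12255/2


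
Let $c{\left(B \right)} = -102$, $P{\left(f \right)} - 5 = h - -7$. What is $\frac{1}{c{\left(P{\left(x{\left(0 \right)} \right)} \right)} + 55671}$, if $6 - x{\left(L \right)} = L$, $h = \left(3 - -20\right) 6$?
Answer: $\frac{1}{55569} \approx 1.7996 \cdot 10^{-5}$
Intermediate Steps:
$h = 138$ ($h = \left(3 + 20\right) 6 = 23 \cdot 6 = 138$)
$x{\left(L \right)} = 6 - L$
$P{\left(f \right)} = 150$ ($P{\left(f \right)} = 5 + \left(138 - -7\right) = 5 + \left(138 + 7\right) = 5 + 145 = 150$)
$\frac{1}{c{\left(P{\left(x{\left(0 \right)} \right)} \right)} + 55671} = \frac{1}{-102 + 55671} = \frac{1}{55569}$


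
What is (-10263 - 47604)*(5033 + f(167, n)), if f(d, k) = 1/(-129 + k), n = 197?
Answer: -19804691415/68 ≈ -2.9125e+8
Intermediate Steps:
(-10263 - 47604)*(5033 + f(167, n)) = (-10263 - 47604)*(5033 + 1/(-129 + 197)) = -57867*(5033 + 1/68) = -57867*342245/68 = -19804691415/68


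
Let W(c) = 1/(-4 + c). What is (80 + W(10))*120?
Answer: 9620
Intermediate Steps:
(80 + W(10))*120 = (80 + 1/(-4 + 10))*120 = (80 + 1/6)*120 = (481/6)*120 = 9620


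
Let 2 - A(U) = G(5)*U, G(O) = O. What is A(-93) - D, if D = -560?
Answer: 1027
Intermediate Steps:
A(U) = 2 - 5*U
A(-93) - D = (2 - 5*(-93)) - 1*(-560) = (2 + 465) + 560 = 467 + 560 = 1027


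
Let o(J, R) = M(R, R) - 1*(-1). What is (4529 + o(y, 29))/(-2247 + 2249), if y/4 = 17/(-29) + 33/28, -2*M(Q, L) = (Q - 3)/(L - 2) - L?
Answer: 245377/108 ≈ 2272.0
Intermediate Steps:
M(Q, L) = L/2 - (-3 + Q)/(2*(-2 + L)) (M(Q, L) = -((Q - 3)/(L - 2) - L)/2 = -((-3 + Q)/(-2 + L) - L)/2 = -(-L + (-3 + Q)/(-2 + L))/2 = L/2 - (-3 + Q)/(2*(-2 + L)))
y = 481/203 (y = 4*(17/(-29) + 33/28) = 4*(17*(-1/29) + 33*(1/28)) = 4*(-17/29 + 33/28) = 4*(481/812) = 481/203 ≈ 2.3695)
o(J, R) = 1 + (3 + R² - 3*R)/(2*(-2 + R)) (o(J, R) = (3 + R² - R - 2*R)/(2*(-2 + R)) - 1*(-1) = (3 + R² - 3*R)/(2*(-2 + R)) + 1 = 1 + (3 + R² - 3*R)/(2*(-2 + R)))
(4529 + o(y, 29))/(-2247 + 2249) = (4529 + (-1 + 29² - 1*29)/(2*(-2 + 29)))/(-2247 + 2249) = (4529 + (½)*(-1 + 841 - 29)/27)/2 = (4529 + (½)*(1/27)*811)*(½) = (4529 + 811/54)*(½) = (245377/54)*(½) = 245377/108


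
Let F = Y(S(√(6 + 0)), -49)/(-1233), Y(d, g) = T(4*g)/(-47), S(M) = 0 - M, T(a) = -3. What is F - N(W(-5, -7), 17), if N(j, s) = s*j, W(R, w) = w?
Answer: 2298722/19317 ≈ 119.00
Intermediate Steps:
N(j, s) = j*s
S(M) = -M
Y(d, g) = 3/47 (Y(d, g) = -3/(-47) = -3*(-1/47) = 3/47)
F = -1/19317 (F = (3/47)/(-1233) = (3/47)*(-1/1233) = -1/19317 ≈ -5.1768e-5)
F - N(W(-5, -7), 17) = -1/19317 - (-7)*17 = -1/19317 - 1*(-119) = -1/19317 + 119 = 2298722/19317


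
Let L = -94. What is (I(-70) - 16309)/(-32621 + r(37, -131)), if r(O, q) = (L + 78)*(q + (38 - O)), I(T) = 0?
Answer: 16309/30541 ≈ 0.53400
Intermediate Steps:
r(O, q) = -608 - 16*q + 16*O (r(O, q) = (-94 + 78)*(q + (38 - O)) = -16*(38 + q - O) = -608 - 16*q + 16*O)
(I(-70) - 16309)/(-32621 + r(37, -131)) = (0 - 16309)/(-32621 + (-608 - 16*(-131) + 16*37)) = -16309/(-32621 + (-608 + 2096 + 592)) = -16309/(-32621 + 2080) = -16309/(-30541) = -16309*(-1/30541) = 16309/30541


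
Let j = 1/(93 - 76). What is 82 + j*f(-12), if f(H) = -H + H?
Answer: 82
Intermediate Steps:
f(H) = 0
j = 1/17 ≈ 0.058824
82 + j*f(-12) = 82 + (1/17)*0 = 82 + 0 = 82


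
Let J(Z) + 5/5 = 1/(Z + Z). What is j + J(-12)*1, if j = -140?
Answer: -3385/24 ≈ -141.04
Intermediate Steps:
J(Z) = -1 + 1/(2*Z) (J(Z) = -1 + 1/(Z + Z) = -1 + 1/(2*Z))
j + J(-12)*1 = -140 + ((½ - 1*(-12))/(-12))*1 = -140 - (½ + 12)/12*1 = -140 - 1/12*25/2*1 = -140 - 25/24*1 = -140 - 25/24 = -3385/24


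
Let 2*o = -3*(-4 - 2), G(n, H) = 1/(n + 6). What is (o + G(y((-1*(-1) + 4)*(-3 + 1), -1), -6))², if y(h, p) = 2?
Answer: 5329/64 ≈ 83.266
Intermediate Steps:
G(n, H) = 1/(6 + n)
o = 9 (o = (-3*(-4 - 2))/2 = (-3*(-6))/2 = (½)*18 = 9)
(o + G(y((-1*(-1) + 4)*(-3 + 1), -1), -6))² = (9 + 1/(6 + 2))² = (9 + 1/8)² = (9 + ⅛)² = (73/8)² = 5329/64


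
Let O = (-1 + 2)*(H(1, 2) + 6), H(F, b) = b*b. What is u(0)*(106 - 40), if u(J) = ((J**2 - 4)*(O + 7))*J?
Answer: 0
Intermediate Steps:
H(F, b) = b**2
O = 10 (O = (-1 + 2)*(2**2 + 6) = 1*(4 + 6) = 1*10 = 10)
u(J) = J*(-68 + 17*J**2) (u(J) = ((J**2 - 4)*(10 + 7))*J = ((-4 + J**2)*17)*J = (-68 + 17*J**2)*J = J*(-68 + 17*J**2))
u(0)*(106 - 40) = (17*0*(-4 + 0**2))*(106 - 40) = (17*0*(-4 + 0))*66 = (17*0*(-4))*66 = 0*66 = 0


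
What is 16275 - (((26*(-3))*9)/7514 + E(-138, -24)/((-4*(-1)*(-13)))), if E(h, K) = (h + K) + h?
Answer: 61123851/3757 ≈ 16269.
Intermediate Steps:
E(h, K) = K + 2*h (E(h, K) = (K + h) + h = K + 2*h)
16275 - (((26*(-3))*9)/7514 + E(-138, -24)/((-4*(-1)*(-13)))) = 16275 - (((26*(-3))*9)/7514 + (-24 + 2*(-138))/((-4*(-1)*(-13)))) = 16275 - (-78*9*(1/7514) + (-24 - 276)/((4*(-13)))) = 16275 - (-702*1/7514 - 300/(-52)) = 16275 - (-27/289 - 300*(-1/52)) = 16275 - (-27/289 + 75/13) = 16275 - 1*21324/3757 = 16275 - 21324/3757 = 61123851/3757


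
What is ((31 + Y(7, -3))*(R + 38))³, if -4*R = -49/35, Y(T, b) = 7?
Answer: 3094901950517/1000 ≈ 3.0949e+9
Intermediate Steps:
R = 7/20 (R = -(-49)/(4*35) = -¼*(-7/5) = 7/20 ≈ 0.35000)
((31 + Y(7, -3))*(R + 38))³ = ((31 + 7)*(7/20 + 38))³ = (38*(767/20))³ = (14573/10)³ = 3094901950517/1000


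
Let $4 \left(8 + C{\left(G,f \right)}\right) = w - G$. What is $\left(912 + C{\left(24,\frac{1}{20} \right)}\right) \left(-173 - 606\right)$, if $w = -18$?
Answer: $- \frac{1392073}{2} \approx -6.9604 \cdot 10^{5}$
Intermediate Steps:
$C{\left(G,f \right)} = - \frac{25}{2} - \frac{G}{4}$ ($C{\left(G,f \right)} = -8 + \frac{-18 - G}{4} = -8 - \left(\frac{9}{2} + \frac{G}{4}\right) = - \frac{25}{2} - \frac{G}{4}$)
$\left(912 + C{\left(24,\frac{1}{20} \right)}\right) \left(-173 - 606\right) = \left(912 - \frac{37}{2}\right) \left(-173 - 606\right) = \left(912 - \frac{37}{2}\right) \left(-779\right) = \frac{1787}{2} \left(-779\right) = - \frac{1392073}{2}$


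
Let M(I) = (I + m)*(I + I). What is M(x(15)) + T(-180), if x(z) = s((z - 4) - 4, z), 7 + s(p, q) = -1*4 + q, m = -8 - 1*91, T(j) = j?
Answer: -940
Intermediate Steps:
m = -99 (m = -8 - 91 = -99)
s(p, q) = -11 + q (s(p, q) = -7 + (-1*4 + q) = -7 + (-4 + q) = -11 + q)
x(z) = -11 + z
M(I) = 2*I*(-99 + I) (M(I) = (I - 99)*(I + I) = (-99 + I)*(2*I) = 2*I*(-99 + I))
M(x(15)) + T(-180) = 2*(-11 + 15)*(-99 + (-11 + 15)) - 180 = 2*4*(-99 + 4) - 180 = 2*4*(-95) - 180 = -760 - 180 = -940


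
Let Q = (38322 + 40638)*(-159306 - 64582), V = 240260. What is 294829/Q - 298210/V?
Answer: -263594290395817/212368174314240 ≈ -1.2412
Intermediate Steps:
Q = -17678196480 (Q = 78960*(-223888) = -17678196480)
294829/Q - 298210/V = 294829/(-17678196480) - 298210/240260 = 294829*(-1/17678196480) - 298210*1/240260 = -294829/17678196480 - 29821/24026 = -263594290395817/212368174314240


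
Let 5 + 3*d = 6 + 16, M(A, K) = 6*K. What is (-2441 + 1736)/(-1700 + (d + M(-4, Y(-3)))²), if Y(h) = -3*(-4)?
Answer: -6345/38989 ≈ -0.16274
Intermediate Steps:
Y(h) = 12
d = 17/3 (d = -5/3 + (6 + 16)/3 = -5/3 + (⅓)*22 = -5/3 + 22/3 = 17/3 ≈ 5.6667)
(-2441 + 1736)/(-1700 + (d + M(-4, Y(-3)))²) = (-2441 + 1736)/(-1700 + (17/3 + 6*12)²) = -705/(-1700 + (17/3 + 72)²) = -705/(-1700 + (233/3)²) = -705/(-1700 + 54289/9) = -705/38989/9 = -705*9/38989 = -6345/38989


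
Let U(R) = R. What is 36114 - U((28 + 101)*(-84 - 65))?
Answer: 55335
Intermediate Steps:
36114 - U((28 + 101)*(-84 - 65)) = 36114 - (28 + 101)*(-84 - 65) = 36114 - 129*(-149) = 36114 - 1*(-19221) = 36114 + 19221 = 55335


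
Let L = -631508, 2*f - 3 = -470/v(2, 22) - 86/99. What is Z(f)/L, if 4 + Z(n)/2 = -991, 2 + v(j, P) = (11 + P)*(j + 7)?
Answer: 995/315754 ≈ 0.0031512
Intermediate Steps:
v(j, P) = -2 + (7 + j)*(11 + P) (v(j, P) = -2 + (11 + P)*(j + 7) = -2 + (11 + P)*(7 + j) = -2 + (7 + j)*(11 + P))
f = 3143/11682 (f = 3/2 + (-470/(75 + 7*22 + 11*2 + 22*2) - 86/99)/2 = 3/2 + (-470/(75 + 154 + 22 + 44) - 86*1/99)/2 = 3/2 + (-470/295 - 86/99)/2 = 3/2 + (-470*1/295 - 86/99)/2 = 3/2 + (-94/59 - 86/99)/2 = 3/2 + (½)*(-14380/5841) = 3/2 - 7190/5841 = 3143/11682 ≈ 0.26905)
Z(n) = -1990 (Z(n) = -8 + 2*(-991) = -8 - 1982 = -1990)
Z(f)/L = -1990/(-631508) = -1990*(-1/631508) = 995/315754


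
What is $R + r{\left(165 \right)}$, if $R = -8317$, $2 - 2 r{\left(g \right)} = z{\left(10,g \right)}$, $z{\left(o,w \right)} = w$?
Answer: $- \frac{16797}{2} \approx -8398.5$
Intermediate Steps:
$r{\left(g \right)} = 1 - \frac{g}{2}$
$R + r{\left(165 \right)} = -8317 + \left(1 - \frac{165}{2}\right) = -8317 - \frac{163}{2} = - \frac{16797}{2}$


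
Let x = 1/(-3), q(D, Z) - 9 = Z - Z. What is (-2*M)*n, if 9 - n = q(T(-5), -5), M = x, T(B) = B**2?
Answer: 0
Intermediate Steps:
q(D, Z) = 9 (q(D, Z) = 9 + (Z - Z) = 9 + 0 = 9)
x = -1/3 ≈ -0.33333
M = -1/3 ≈ -0.33333
n = 0 (n = 9 - 1*9 = 9 - 9 = 0)
(-2*M)*n = -2*(-1/3)*0 = (2/3)*0 = 0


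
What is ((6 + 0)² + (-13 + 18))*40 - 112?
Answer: 1528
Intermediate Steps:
((6 + 0)² + (-13 + 18))*40 - 112 = (6² + 5)*40 - 112 = (36 + 5)*40 - 112 = 41*40 - 112 = 1640 - 112 = 1528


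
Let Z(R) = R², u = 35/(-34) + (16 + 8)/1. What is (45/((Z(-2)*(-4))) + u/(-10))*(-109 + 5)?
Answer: 90337/170 ≈ 531.39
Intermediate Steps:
u = 781/34 (u = 35*(-1/34) + 24*1 = -35/34 + 24 = 781/34 ≈ 22.971)
(45/((Z(-2)*(-4))) + u/(-10))*(-109 + 5) = (45/(((-2)²*(-4))) + (781/34)/(-10))*(-109 + 5) = (45/((4*(-4))) + (781/34)*(-⅒))*(-104) = (45/(-16) - 781/340)*(-104) = (45*(-1/16) - 781/340)*(-104) = (-45/16 - 781/340)*(-104) = -6949/1360*(-104) = 90337/170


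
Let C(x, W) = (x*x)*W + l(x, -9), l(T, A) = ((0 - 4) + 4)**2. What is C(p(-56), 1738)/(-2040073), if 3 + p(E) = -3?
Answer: -62568/2040073 ≈ -0.030669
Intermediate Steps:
p(E) = -6 (p(E) = -3 - 3 = -6)
l(T, A) = 0 (l(T, A) = (-4 + 4)**2 = 0**2 = 0)
C(x, W) = W*x**2 (C(x, W) = (x*x)*W + 0 = x**2*W + 0 = W*x**2 + 0 = W*x**2)
C(p(-56), 1738)/(-2040073) = (1738*(-6)**2)/(-2040073) = (1738*36)*(-1/2040073) = 62568*(-1/2040073) = -62568/2040073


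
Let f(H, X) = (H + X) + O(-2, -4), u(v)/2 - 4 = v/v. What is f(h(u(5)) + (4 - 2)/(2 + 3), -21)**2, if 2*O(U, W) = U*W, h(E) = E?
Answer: 1089/25 ≈ 43.560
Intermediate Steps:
u(v) = 10 (u(v) = 8 + 2*(v/v) = 8 + 2*1 = 8 + 2 = 10)
O(U, W) = U*W/2 (O(U, W) = (U*W)/2 = U*W/2)
f(H, X) = 4 + H + X (f(H, X) = (H + X) + (1/2)*(-2)*(-4) = (H + X) + 4 = 4 + H + X)
f(h(u(5)) + (4 - 2)/(2 + 3), -21)**2 = (4 + (10 + (4 - 2)/(2 + 3)) - 21)**2 = (4 + (10 + 2/5) - 21)**2 = (4 + 52/5 - 21)**2 = (-33/5)**2 = 1089/25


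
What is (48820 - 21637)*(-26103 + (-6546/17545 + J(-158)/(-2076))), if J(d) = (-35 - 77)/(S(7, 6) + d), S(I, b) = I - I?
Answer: -170145547490967971/239787515 ≈ -7.0957e+8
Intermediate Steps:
S(I, b) = 0
J(d) = -112/d (J(d) = (-35 - 77)/(0 + d) = -112/d)
(48820 - 21637)*(-26103 + (-6546/17545 + J(-158)/(-2076))) = (48820 - 21637)*(-26103 + (-6546/17545 - 112/(-158)/(-2076))) = 27183*(-26103 + (-6546*1/17545 - 112*(-1/158)*(-1/2076))) = 27183*(-26103 + (-6546/17545 + (56/79)*(-1/2076))) = 27183*(-26103 + (-6546/17545 - 14/41001)) = 27183*(-26103 - 268638176/719362545) = 27183*(-18777789150311/719362545) = -170145547490967971/239787515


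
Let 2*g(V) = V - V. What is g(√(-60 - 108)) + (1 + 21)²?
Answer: 484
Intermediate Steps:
g(V) = 0 (g(V) = (V - V)/2 = (½)*0 = 0)
g(√(-60 - 108)) + (1 + 21)² = 0 + (1 + 21)² = 0 + 22² = 0 + 484 = 484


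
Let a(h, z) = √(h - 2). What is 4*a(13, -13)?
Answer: 4*√11 ≈ 13.266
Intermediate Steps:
a(h, z) = √(-2 + h)
4*a(13, -13) = 4*√(-2 + 13) = 4*√11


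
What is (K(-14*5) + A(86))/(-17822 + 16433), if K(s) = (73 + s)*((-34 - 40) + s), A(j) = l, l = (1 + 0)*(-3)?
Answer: 145/463 ≈ 0.31317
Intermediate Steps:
l = -3 (l = 1*(-3) = -3)
A(j) = -3
K(s) = (-74 + s)*(73 + s) (K(s) = (73 + s)*(-74 + s) = (-74 + s)*(73 + s))
(K(-14*5) + A(86))/(-17822 + 16433) = ((-5402 + (-14*5)² - (-14)*5) - 3)/(-17822 + 16433) = ((-5402 + (-70)² - 1*(-70)) - 3)/(-1389) = ((-5402 + 4900 + 70) - 3)*(-1/1389) = (-432 - 3)*(-1/1389) = -435*(-1/1389) = 145/463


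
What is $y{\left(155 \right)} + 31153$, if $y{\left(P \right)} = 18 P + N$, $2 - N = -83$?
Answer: $34028$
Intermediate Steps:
$N = 85$ ($N = 2 - -83 = 2 + 83 = 85$)
$y{\left(P \right)} = 85 + 18 P$ ($y{\left(P \right)} = 18 P + 85 = 85 + 18 P$)
$y{\left(155 \right)} + 31153 = \left(85 + 18 \cdot 155\right) + 31153 = \left(85 + 2790\right) + 31153 = 2875 + 31153 = 34028$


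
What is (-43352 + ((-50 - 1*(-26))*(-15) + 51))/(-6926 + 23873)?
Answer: -42941/16947 ≈ -2.5338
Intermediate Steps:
(-43352 + ((-50 - 1*(-26))*(-15) + 51))/(-6926 + 23873) = (-43352 + ((-50 + 26)*(-15) + 51))/16947 = (-43352 + (-24*(-15) + 51))*(1/16947) = (-43352 + (360 + 51))*(1/16947) = (-43352 + 411)*(1/16947) = -42941*1/16947 = -42941/16947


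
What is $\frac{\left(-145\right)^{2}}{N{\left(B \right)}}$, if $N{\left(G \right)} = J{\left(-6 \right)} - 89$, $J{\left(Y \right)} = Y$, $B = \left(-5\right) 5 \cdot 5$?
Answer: $- \frac{4205}{19} \approx -221.32$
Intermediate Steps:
$B = -125$ ($B = \left(-25\right) 5 = -125$)
$N{\left(G \right)} = -95$ ($N{\left(G \right)} = -6 - 89 = -95$)
$\frac{\left(-145\right)^{2}}{N{\left(B \right)}} = \frac{\left(-145\right)^{2}}{-95} = 21025 \left(- \frac{1}{95}\right) = - \frac{4205}{19}$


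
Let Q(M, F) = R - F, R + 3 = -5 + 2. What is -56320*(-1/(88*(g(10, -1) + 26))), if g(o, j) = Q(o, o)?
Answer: 64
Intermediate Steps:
R = -6 (R = -3 + (-5 + 2) = -3 - 3 = -6)
Q(M, F) = -6 - F
g(o, j) = -6 - o
-56320*(-1/(88*(g(10, -1) + 26))) = -56320*(-1/(88*((-6 - 1*10) + 26))) = -56320*(-1/(88*((-6 - 10) + 26))) = -56320*(-1/(88*(-16 + 26))) = -56320/((-88*10)) = -56320/(-880) = -56320*(-1/880) = 64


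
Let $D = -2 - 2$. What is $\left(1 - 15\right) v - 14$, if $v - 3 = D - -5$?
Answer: $-70$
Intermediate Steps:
$D = -4$
$v = 4$ ($v = 3 - -1 = 3 + \left(-4 + 5\right) = 3 + 1 = 4$)
$\left(1 - 15\right) v - 14 = \left(1 - 15\right) 4 - 14 = \left(-14\right) 4 - 14 = -56 - 14 = -70$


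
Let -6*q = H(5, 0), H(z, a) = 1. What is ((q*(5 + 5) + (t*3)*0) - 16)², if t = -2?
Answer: 2809/9 ≈ 312.11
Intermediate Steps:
q = -⅙ (q = -⅙*1 = -⅙ ≈ -0.16667)
((q*(5 + 5) + (t*3)*0) - 16)² = ((-(5 + 5)/6 - 2*3*0) - 16)² = ((-⅙*10 - 6*0) - 16)² = ((-5/3 + 0) - 16)² = (-5/3 - 16)² = (-53/3)² = 2809/9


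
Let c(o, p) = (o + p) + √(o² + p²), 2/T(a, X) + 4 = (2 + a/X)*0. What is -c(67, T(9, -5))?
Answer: -133/2 - √17957/2 ≈ -133.50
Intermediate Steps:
T(a, X) = -½ (T(a, X) = 2/(-4 + (2 + a/X)*0) = 2/(-4 + 0) = 2/(-4) = 2*(-¼) = -½)
c(o, p) = o + p + √(o² + p²)
-c(67, T(9, -5)) = -(67 - ½ + √(67² + (-½)²)) = -(67 - ½ + √(4489 + ¼)) = -(67 - ½ + √(17957/4)) = -(67 - ½ + √17957/2) = -(133/2 + √17957/2) = -133/2 - √17957/2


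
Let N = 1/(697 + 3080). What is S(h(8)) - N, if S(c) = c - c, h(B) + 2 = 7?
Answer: -1/3777 ≈ -0.00026476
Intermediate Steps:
h(B) = 5 (h(B) = -2 + 7 = 5)
S(c) = 0
N = 1/3777 ≈ 0.00026476
S(h(8)) - N = 0 - 1*1/3777 = 0 - 1/3777 = -1/3777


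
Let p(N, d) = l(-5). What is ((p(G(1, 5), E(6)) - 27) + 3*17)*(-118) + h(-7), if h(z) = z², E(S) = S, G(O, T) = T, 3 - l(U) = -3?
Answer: -3491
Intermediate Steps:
l(U) = 6 (l(U) = 3 - 1*(-3) = 3 + 3 = 6)
p(N, d) = 6
((p(G(1, 5), E(6)) - 27) + 3*17)*(-118) + h(-7) = ((6 - 27) + 3*17)*(-118) + (-7)² = (-21 + 51)*(-118) + 49 = 30*(-118) + 49 = -3540 + 49 = -3491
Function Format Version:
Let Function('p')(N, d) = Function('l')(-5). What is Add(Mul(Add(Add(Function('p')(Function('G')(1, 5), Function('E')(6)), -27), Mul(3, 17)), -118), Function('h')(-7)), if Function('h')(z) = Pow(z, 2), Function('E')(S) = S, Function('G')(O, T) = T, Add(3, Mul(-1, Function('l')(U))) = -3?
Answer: -3491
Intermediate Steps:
Function('l')(U) = 6 (Function('l')(U) = Add(3, Mul(-1, -3)) = Add(3, 3) = 6)
Function('p')(N, d) = 6
Add(Mul(Add(Add(Function('p')(Function('G')(1, 5), Function('E')(6)), -27), Mul(3, 17)), -118), Function('h')(-7)) = Add(Mul(Add(Add(6, -27), Mul(3, 17)), -118), Pow(-7, 2)) = Add(Mul(Add(-21, 51), -118), 49) = Add(Mul(30, -118), 49) = Add(-3540, 49) = -3491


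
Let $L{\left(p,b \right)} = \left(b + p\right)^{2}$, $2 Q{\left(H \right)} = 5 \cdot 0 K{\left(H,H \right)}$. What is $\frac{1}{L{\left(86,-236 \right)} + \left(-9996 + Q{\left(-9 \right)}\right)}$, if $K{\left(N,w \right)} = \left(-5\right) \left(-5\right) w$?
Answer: $\frac{1}{12504} \approx 7.9974 \cdot 10^{-5}$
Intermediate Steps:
$K{\left(N,w \right)} = 25 w$
$Q{\left(H \right)} = 0$ ($Q{\left(H \right)} = \frac{5 \cdot 0 \cdot 25 H}{2} = \frac{0 \cdot 25 H}{2} = \frac{1}{2} \cdot 0 = 0$)
$\frac{1}{L{\left(86,-236 \right)} + \left(-9996 + Q{\left(-9 \right)}\right)} = \frac{1}{\left(-236 + 86\right)^{2} + \left(-9996 + 0\right)} = \frac{1}{\left(-150\right)^{2} - 9996} = \frac{1}{22500 - 9996} = \frac{1}{12504}$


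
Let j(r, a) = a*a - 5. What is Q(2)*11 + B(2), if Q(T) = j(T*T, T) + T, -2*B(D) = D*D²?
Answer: 7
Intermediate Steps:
B(D) = -D³/2 (B(D) = -D*D²/2 = -D³/2)
j(r, a) = -5 + a² (j(r, a) = a² - 5 = -5 + a²)
Q(T) = -5 + T + T² (Q(T) = (-5 + T²) + T = -5 + T + T²)
Q(2)*11 + B(2) = (-5 + 2 + 2²)*11 - ½*2³ = (-5 + 2 + 4)*11 - ½*8 = 1*11 - 4 = 11 - 4 = 7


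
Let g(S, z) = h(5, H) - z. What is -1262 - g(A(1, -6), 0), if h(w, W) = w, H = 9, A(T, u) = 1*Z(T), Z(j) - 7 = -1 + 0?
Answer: -1267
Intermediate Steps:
Z(j) = 6 (Z(j) = 7 + (-1 + 0) = 7 - 1 = 6)
A(T, u) = 6 (A(T, u) = 1*6 = 6)
g(S, z) = 5 - z
-1262 - g(A(1, -6), 0) = -1262 - (5 - 1*0) = -1262 - (5 + 0) = -1262 - 1*5 = -1262 - 5 = -1267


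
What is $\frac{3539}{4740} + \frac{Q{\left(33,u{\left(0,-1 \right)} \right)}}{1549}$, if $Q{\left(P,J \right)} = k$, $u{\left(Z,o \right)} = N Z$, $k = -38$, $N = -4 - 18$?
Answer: $\frac{5301791}{7342260} \approx 0.72209$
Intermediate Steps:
$N = -22$ ($N = -4 - 18 = -22$)
$u{\left(Z,o \right)} = - 22 Z$
$Q{\left(P,J \right)} = -38$
$\frac{3539}{4740} + \frac{Q{\left(33,u{\left(0,-1 \right)} \right)}}{1549} = \frac{3539}{4740} - \frac{38}{1549} = \frac{5301791}{7342260}$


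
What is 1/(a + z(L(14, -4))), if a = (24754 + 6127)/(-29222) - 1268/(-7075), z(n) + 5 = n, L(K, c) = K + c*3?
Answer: -206745650/801666529 ≈ -0.25789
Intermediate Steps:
L(K, c) = K + 3*c
z(n) = -5 + n
a = -181429579/206745650 (a = 30881*(-1/29222) - 1268*(-1/7075) = -30881/29222 + 1268/7075 = -181429579/206745650 ≈ -0.87755)
1/(a + z(L(14, -4))) = 1/(-181429579/206745650 + (-5 + (14 + 3*(-4)))) = 1/(-181429579/206745650 + (-5 + (14 - 12))) = 1/(-181429579/206745650 + (-5 + 2)) = 1/(-181429579/206745650 - 3) = 1/(-801666529/206745650) = -206745650/801666529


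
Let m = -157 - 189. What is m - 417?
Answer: -763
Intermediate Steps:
m = -346
m - 417 = -346 - 417 = -763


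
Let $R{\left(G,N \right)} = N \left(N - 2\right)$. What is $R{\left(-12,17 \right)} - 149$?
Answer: $106$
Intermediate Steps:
$R{\left(G,N \right)} = N \left(-2 + N\right)$
$R{\left(-12,17 \right)} - 149 = 17 \left(-2 + 17\right) - 149 = 17 \cdot 15 - 149 = 255 - 149 = 106$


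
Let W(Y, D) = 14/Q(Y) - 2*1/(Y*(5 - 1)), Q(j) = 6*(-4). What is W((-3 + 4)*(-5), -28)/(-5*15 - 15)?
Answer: 29/5400 ≈ 0.0053704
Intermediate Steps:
Q(j) = -24
W(Y, D) = -7/12 - 1/(2*Y) (W(Y, D) = 14/(-24) - 2*1/(Y*(5 - 1)) = 14*(-1/24) - 2*1/(4*Y) = -7/12 - 2*1/(4*Y) = -7/12 - 1/(2*Y))
W((-3 + 4)*(-5), -28)/(-5*15 - 15) = ((-6 - 7*(-3 + 4)*(-5))/(12*(((-3 + 4)*(-5)))))/(-5*15 - 15) = ((-6 - 7*(-5))/(12*((1*(-5)))))/(-75 - 15) = ((1/12)*(-6 - 7*(-5))/(-5))/(-90) = ((1/12)*(-1/5)*(-6 + 35))*(-1/90) = ((1/12)*(-1/5)*29)*(-1/90) = -29/60*(-1/90) = 29/5400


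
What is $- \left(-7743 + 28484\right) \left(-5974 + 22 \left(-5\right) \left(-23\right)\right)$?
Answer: $71432004$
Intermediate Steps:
$- \left(-7743 + 28484\right) \left(-5974 + 22 \left(-5\right) \left(-23\right)\right) = - 20741 \left(-5974 - -2530\right) = - 20741 \left(-5974 + 2530\right) = - 20741 \left(-3444\right) = \left(-1\right) \left(-71432004\right) = 71432004$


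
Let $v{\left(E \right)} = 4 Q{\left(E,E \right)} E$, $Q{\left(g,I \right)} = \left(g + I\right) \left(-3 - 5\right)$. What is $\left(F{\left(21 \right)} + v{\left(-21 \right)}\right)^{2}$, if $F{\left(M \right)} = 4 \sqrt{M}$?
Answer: $796594512 - 225792 \sqrt{21} \approx 7.9556 \cdot 10^{8}$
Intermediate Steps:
$Q{\left(g,I \right)} = - 8 I - 8 g$ ($Q{\left(g,I \right)} = \left(I + g\right) \left(-8\right) = - 8 I - 8 g$)
$v{\left(E \right)} = - 64 E^{2}$ ($v{\left(E \right)} = 4 \left(- 8 E - 8 E\right) E = 4 \left(- 16 E\right) E = - 64 E E = - 64 E^{2}$)
$\left(F{\left(21 \right)} + v{\left(-21 \right)}\right)^{2} = \left(4 \sqrt{21} - 64 \left(-21\right)^{2}\right)^{2} = \left(4 \sqrt{21} - 28224\right)^{2} = \left(-28224 + 4 \sqrt{21}\right)^{2}$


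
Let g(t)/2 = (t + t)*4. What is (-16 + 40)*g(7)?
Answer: 2688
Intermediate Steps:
g(t) = 16*t (g(t) = 2*((t + t)*4) = 2*((2*t)*4) = 2*(8*t) = 16*t)
(-16 + 40)*g(7) = (-16 + 40)*(16*7) = 24*112 = 2688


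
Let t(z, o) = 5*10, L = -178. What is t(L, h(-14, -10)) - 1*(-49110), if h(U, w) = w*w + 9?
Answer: 49160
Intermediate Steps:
h(U, w) = 9 + w**2 (h(U, w) = w**2 + 9 = 9 + w**2)
t(z, o) = 50
t(L, h(-14, -10)) - 1*(-49110) = 50 - 1*(-49110) = 50 + 49110 = 49160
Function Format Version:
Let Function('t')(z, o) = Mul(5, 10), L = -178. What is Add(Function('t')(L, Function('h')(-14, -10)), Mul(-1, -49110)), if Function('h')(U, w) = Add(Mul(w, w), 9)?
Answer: 49160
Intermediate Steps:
Function('h')(U, w) = Add(9, Pow(w, 2)) (Function('h')(U, w) = Add(Pow(w, 2), 9) = Add(9, Pow(w, 2)))
Function('t')(z, o) = 50
Add(Function('t')(L, Function('h')(-14, -10)), Mul(-1, -49110)) = Add(50, Mul(-1, -49110)) = Add(50, 49110) = 49160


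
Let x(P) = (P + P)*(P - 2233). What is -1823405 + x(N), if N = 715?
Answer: -3994145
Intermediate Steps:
x(P) = 2*P*(-2233 + P) (x(P) = (2*P)*(-2233 + P) = 2*P*(-2233 + P))
-1823405 + x(N) = -1823405 + 2*715*(-2233 + 715) = -1823405 + 2*715*(-1518) = -1823405 - 2170740 = -3994145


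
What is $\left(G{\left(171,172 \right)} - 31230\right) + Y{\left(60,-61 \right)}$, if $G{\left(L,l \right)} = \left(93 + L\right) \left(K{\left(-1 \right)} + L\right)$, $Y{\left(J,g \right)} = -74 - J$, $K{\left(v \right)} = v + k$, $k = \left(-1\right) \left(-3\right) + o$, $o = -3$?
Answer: $13516$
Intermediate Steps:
$k = 0$ ($k = \left(-1\right) \left(-3\right) - 3 = 3 - 3 = 0$)
$K{\left(v \right)} = v$ ($K{\left(v \right)} = v + 0 = v$)
$G{\left(L,l \right)} = \left(-1 + L\right) \left(93 + L\right)$ ($G{\left(L,l \right)} = \left(93 + L\right) \left(-1 + L\right) = \left(-1 + L\right) \left(93 + L\right)$)
$\left(G{\left(171,172 \right)} - 31230\right) + Y{\left(60,-61 \right)} = \left(\left(-93 + 171^{2} + 92 \cdot 171\right) - 31230\right) - 134 = \left(\left(-93 + 29241 + 15732\right) - 31230\right) - 134 = \left(44880 - 31230\right) - 134 = 13650 - 134 = 13516$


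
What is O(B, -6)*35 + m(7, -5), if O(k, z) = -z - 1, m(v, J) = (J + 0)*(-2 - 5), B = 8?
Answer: 210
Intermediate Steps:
m(v, J) = -7*J (m(v, J) = J*(-7) = -7*J)
O(k, z) = -1 - z
O(B, -6)*35 + m(7, -5) = (-1 - 1*(-6))*35 - 7*(-5) = (-1 + 6)*35 + 35 = 5*35 + 35 = 175 + 35 = 210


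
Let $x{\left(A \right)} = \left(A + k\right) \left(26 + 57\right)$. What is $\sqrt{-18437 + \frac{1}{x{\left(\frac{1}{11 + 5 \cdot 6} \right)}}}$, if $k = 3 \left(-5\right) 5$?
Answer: $\frac{i \sqrt{1200201514764490}}{255142} \approx 135.78 i$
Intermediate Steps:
$k = -75$ ($k = \left(-15\right) 5 = -75$)
$x{\left(A \right)} = -6225 + 83 A$ ($x{\left(A \right)} = \left(A - 75\right) \left(26 + 57\right) = \left(-75 + A\right) 83 = -6225 + 83 A$)
$\sqrt{-18437 + \frac{1}{x{\left(\frac{1}{11 + 5 \cdot 6} \right)}}} = \sqrt{-18437 + \frac{1}{-6225 + \frac{83}{11 + 5 \cdot 6}}} = \sqrt{-18437 + \frac{1}{-6225 + \frac{83}{11 + 30}}} = \sqrt{-18437 + \frac{1}{-6225 + \frac{83}{41}}} = \sqrt{-18437 + \frac{1}{- \frac{255142}{41}}} = \sqrt{-18437 - \frac{41}{255142}} = \sqrt{- \frac{4704053095}{255142}} = \frac{i \sqrt{1200201514764490}}{255142}$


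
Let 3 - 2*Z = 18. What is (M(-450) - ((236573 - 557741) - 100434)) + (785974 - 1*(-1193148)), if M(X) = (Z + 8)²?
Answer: 9602897/4 ≈ 2.4007e+6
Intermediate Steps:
Z = -15/2 (Z = 3/2 - ½*18 = 3/2 - 9 = -15/2 ≈ -7.5000)
M(X) = ¼ (M(X) = (-15/2 + 8)² = (½)² = ¼)
(M(-450) - ((236573 - 557741) - 100434)) + (785974 - 1*(-1193148)) = (¼ - ((236573 - 557741) - 100434)) + (785974 - 1*(-1193148)) = (¼ - (-321168 - 100434)) + (785974 + 1193148) = (¼ - 1*(-421602)) + 1979122 = (¼ + 421602) + 1979122 = 1686409/4 + 1979122 = 9602897/4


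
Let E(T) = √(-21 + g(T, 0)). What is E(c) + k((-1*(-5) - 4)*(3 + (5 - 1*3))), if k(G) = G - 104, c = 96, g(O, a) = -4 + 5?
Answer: -99 + 2*I*√5 ≈ -99.0 + 4.4721*I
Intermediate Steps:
g(O, a) = 1
k(G) = -104 + G
E(T) = 2*I*√5 (E(T) = √(-21 + 1) = √(-20) = 2*I*√5)
E(c) + k((-1*(-5) - 4)*(3 + (5 - 1*3))) = 2*I*√5 + (-104 + (-1*(-5) - 4)*(3 + (5 - 1*3))) = 2*I*√5 + (-104 + (5 - 4)*(3 + (5 - 3))) = 2*I*√5 + (-104 + 1*(3 + 2)) = 2*I*√5 + (-104 + 1*5) = 2*I*√5 + (-104 + 5) = 2*I*√5 - 99 = -99 + 2*I*√5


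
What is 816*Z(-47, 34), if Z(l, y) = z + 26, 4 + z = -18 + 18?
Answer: 17952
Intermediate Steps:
z = -4 (z = -4 + (-18 + 18) = -4 + 0 = -4)
Z(l, y) = 22 (Z(l, y) = -4 + 26 = 22)
816*Z(-47, 34) = 816*22 = 17952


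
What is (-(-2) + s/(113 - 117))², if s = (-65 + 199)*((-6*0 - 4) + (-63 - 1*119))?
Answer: 38850289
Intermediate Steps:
s = -24924 (s = 134*((0 - 4) + (-63 - 119)) = 134*(-4 - 182) = 134*(-186) = -24924)
(-(-2) + s/(113 - 117))² = (-(-2) - 24924/(113 - 117))² = (-2*(-1) - 24924/(-4))² = (2 - 24924*(-¼))² = (2 + 6231)² = 6233² = 38850289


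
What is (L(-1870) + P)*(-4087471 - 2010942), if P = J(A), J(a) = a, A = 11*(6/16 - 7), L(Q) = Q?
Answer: 94787633259/8 ≈ 1.1848e+10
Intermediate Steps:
A = -583/8 (A = 11*(6*(1/16) - 7) = 11*(3/8 - 7) = 11*(-53/8) = -583/8 ≈ -72.875)
P = -583/8 ≈ -72.875
(L(-1870) + P)*(-4087471 - 2010942) = (-1870 - 583/8)*(-4087471 - 2010942) = -15543/8*(-6098413) = 94787633259/8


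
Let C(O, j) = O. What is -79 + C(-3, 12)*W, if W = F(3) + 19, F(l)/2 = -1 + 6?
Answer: -166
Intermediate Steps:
F(l) = 10 (F(l) = 2*(-1 + 6) = 2*5 = 10)
W = 29 (W = 10 + 19 = 29)
-79 + C(-3, 12)*W = -79 - 3*29 = -79 - 87 = -166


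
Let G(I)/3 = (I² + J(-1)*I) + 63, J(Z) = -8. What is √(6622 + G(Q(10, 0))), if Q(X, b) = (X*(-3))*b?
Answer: 7*√139 ≈ 82.529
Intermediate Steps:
Q(X, b) = -3*X*b (Q(X, b) = (-3*X)*b = -3*X*b)
G(I) = 189 - 24*I + 3*I² (G(I) = 3*((I² - 8*I) + 63) = 3*(63 + I² - 8*I) = 189 - 24*I + 3*I²)
√(6622 + G(Q(10, 0))) = √(6622 + (189 - (-72)*10*0 + 3*(-3*10*0)²)) = √(6622 + (189 - 24*0 + 3*0²)) = √(6622 + (189 + 0 + 3*0)) = √(6622 + (189 + 0 + 0)) = √(6622 + 189) = √6811 = 7*√139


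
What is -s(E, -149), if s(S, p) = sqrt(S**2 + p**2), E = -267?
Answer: -sqrt(93490) ≈ -305.76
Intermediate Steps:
-s(E, -149) = -sqrt((-267)**2 + (-149)**2) = -sqrt(71289 + 22201) = -sqrt(93490)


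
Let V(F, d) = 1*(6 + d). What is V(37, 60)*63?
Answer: 4158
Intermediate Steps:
V(F, d) = 6 + d
V(37, 60)*63 = (6 + 60)*63 = 66*63 = 4158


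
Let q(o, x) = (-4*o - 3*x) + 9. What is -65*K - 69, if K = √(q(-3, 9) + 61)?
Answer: -69 - 65*√55 ≈ -551.05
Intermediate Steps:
q(o, x) = 9 - 4*o - 3*x
K = √55 (K = √((9 - 4*(-3) - 3*9) + 61) = √((9 + 12 - 27) + 61) = √(-6 + 61) = √55 ≈ 7.4162)
-65*K - 69 = -65*√55 - 69 = -69 - 65*√55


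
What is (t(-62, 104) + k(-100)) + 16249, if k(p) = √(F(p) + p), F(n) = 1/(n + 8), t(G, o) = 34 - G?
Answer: 16345 + I*√211623/46 ≈ 16345.0 + 10.001*I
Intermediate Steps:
F(n) = 1/(8 + n)
k(p) = √(p + 1/(8 + p)) (k(p) = √(1/(8 + p) + p) = √(p + 1/(8 + p)))
(t(-62, 104) + k(-100)) + 16249 = ((34 - 1*(-62)) + √((1 - 100*(8 - 100))/(8 - 100))) + 16249 = ((34 + 62) + √((1 - 100*(-92))/(-92))) + 16249 = (96 + √(-(1 + 9200)/92)) + 16249 = (96 + √(-1/92*9201)) + 16249 = (96 + √(-9201/92)) + 16249 = (96 + I*√211623/46) + 16249 = 16345 + I*√211623/46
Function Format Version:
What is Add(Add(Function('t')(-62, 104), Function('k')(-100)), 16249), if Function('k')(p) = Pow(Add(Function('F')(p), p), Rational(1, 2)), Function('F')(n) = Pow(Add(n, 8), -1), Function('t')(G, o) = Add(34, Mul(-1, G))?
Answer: Add(16345, Mul(Rational(1, 46), I, Pow(211623, Rational(1, 2)))) ≈ Add(16345., Mul(10.001, I))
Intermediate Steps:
Function('F')(n) = Pow(Add(8, n), -1)
Function('k')(p) = Pow(Add(p, Pow(Add(8, p), -1)), Rational(1, 2)) (Function('k')(p) = Pow(Add(Pow(Add(8, p), -1), p), Rational(1, 2)) = Pow(Add(p, Pow(Add(8, p), -1)), Rational(1, 2)))
Add(Add(Function('t')(-62, 104), Function('k')(-100)), 16249) = Add(Add(Add(34, Mul(-1, -62)), Pow(Mul(Pow(Add(8, -100), -1), Add(1, Mul(-100, Add(8, -100)))), Rational(1, 2))), 16249) = Add(Add(Add(34, 62), Pow(Mul(Pow(-92, -1), Add(1, Mul(-100, -92))), Rational(1, 2))), 16249) = Add(Add(96, Pow(Mul(Rational(-1, 92), Add(1, 9200)), Rational(1, 2))), 16249) = Add(Add(96, Pow(Mul(Rational(-1, 92), 9201), Rational(1, 2))), 16249) = Add(Add(96, Pow(Rational(-9201, 92), Rational(1, 2))), 16249) = Add(Add(96, Mul(Rational(1, 46), I, Pow(211623, Rational(1, 2)))), 16249) = Add(16345, Mul(Rational(1, 46), I, Pow(211623, Rational(1, 2))))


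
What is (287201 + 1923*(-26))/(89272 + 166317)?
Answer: 237203/255589 ≈ 0.92806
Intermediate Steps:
(287201 + 1923*(-26))/(89272 + 166317) = (287201 - 49998)/255589 = 237203*(1/255589) = 237203/255589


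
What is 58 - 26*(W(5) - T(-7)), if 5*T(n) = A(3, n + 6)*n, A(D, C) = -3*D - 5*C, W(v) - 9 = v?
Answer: -802/5 ≈ -160.40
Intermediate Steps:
W(v) = 9 + v
A(D, C) = -5*C - 3*D
T(n) = n*(-39 - 5*n)/5 (T(n) = ((-5*(n + 6) - 3*3)*n)/5 = ((-5*(6 + n) - 9)*n)/5 = (((-30 - 5*n) - 9)*n)/5 = ((-39 - 5*n)*n)/5 = (n*(-39 - 5*n))/5 = n*(-39 - 5*n)/5)
58 - 26*(W(5) - T(-7)) = 58 - 26*((9 + 5) - (-1)*(-7)*(39 + 5*(-7))/5) = 58 - 26*(14 - (-1)*(-7)*(39 - 35)/5) = 58 - 26*(14 - (-1)*(-7)*4/5) = 58 - 26*(14 - 1*28/5) = 58 - 26*(14 - 28/5) = 58 - 26*42/5 = 58 - 1092/5 = -802/5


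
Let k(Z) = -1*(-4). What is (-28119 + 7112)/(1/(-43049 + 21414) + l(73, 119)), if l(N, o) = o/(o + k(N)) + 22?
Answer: -55901832735/61118752 ≈ -914.64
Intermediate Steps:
k(Z) = 4
l(N, o) = 22 + o/(4 + o) (l(N, o) = o/(o + 4) + 22 = o/(4 + o) + 22 = 22 + o/(4 + o))
(-28119 + 7112)/(1/(-43049 + 21414) + l(73, 119)) = (-28119 + 7112)/(1/(-43049 + 21414) + (88 + 23*119)/(4 + 119)) = -21007/(1/(-21635) + (88 + 2737)/123) = -21007/(-1/21635 + (1/123)*2825) = -21007/(-1/21635 + 2825/123) = -21007/61118752/2661105 = -21007*2661105/61118752 = -55901832735/61118752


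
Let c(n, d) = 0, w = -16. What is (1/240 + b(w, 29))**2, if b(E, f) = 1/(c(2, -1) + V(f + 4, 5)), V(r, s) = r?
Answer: 8281/6969600 ≈ 0.0011882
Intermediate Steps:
b(E, f) = 1/(4 + f) (b(E, f) = 1/(0 + (f + 4)) = 1/(0 + (4 + f)) = 1/(4 + f))
(1/240 + b(w, 29))**2 = (1/240 + 1/(4 + 29))**2 = (1/240 + 1/33)**2 = (91/2640)**2 = 8281/6969600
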